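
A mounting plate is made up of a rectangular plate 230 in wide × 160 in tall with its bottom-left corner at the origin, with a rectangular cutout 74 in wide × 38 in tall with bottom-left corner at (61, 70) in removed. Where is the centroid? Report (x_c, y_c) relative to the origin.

plate: A = 230 × 160 = 36800.00, centroid at (115.00, 80.00).
hole: A = −(74 × 38) = -2812.00, centroid at (98.00, 89.00).
ΣA = 33988.00 in², ΣAx_c = 3956424.00 in³, ΣAy_c = 2693732.00 in³.
x_c = 3956424.00/33988.00 = 116.41 in; y_c = 2693732.00/33988.00 = 79.26 in.

x_c = 116.41 in, y_c = 79.26 in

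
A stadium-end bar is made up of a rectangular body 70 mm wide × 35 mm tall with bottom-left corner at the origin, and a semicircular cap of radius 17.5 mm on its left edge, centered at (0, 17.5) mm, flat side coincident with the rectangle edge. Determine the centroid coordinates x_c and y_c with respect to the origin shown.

rectangular body: A = 70 × 35 = 2450.00, centroid at (35.00, 17.50).
semicircular end: A = ½π·17.5² = 481.06, centroid at (-7.43, 17.50).
ΣA = 2931.06 mm², ΣAx_c = 82177.08 mm³, ΣAy_c = 51293.49 mm³.
x_c = 82177.08/2931.06 = 28.04 mm; y_c = 51293.49/2931.06 = 17.50 mm.

x_c = 28.04 mm, y_c = 17.50 mm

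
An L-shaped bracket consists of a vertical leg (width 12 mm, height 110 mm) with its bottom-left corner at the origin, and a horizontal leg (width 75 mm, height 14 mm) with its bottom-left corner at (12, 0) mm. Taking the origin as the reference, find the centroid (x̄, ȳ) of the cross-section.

vertical leg: A = 12 × 110 = 1320.00, centroid at (6.00, 55.00).
horizontal leg: A = 75 × 14 = 1050.00, centroid at (49.50, 7.00).
ΣA = 2370.00 mm², ΣAx̄ = 59895.00 mm³, ΣAȳ = 79950.00 mm³.
x̄ = 59895.00/2370.00 = 25.27 mm; ȳ = 79950.00/2370.00 = 33.73 mm.

x̄ = 25.27 mm, ȳ = 33.73 mm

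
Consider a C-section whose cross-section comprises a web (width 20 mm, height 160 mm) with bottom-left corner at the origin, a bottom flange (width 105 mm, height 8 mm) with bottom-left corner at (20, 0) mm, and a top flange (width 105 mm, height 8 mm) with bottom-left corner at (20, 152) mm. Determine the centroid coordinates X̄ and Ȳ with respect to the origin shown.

web: A = 20 × 160 = 3200.00, centroid at (10.00, 80.00).
bottom flange: A = 105 × 8 = 840.00, centroid at (72.50, 4.00).
top flange: A = 105 × 8 = 840.00, centroid at (72.50, 156.00).
ΣA = 4880.00 mm²
ΣAX̄ = (3200.00)(10.00) + (840.00)(72.50) + (840.00)(72.50) = 153800.00 mm³
ΣAȲ = (3200.00)(80.00) + (840.00)(4.00) + (840.00)(156.00) = 390400.00 mm³
X̄ = 153800.00 / 4880.00 = 31.52 mm
Ȳ = 390400.00 / 4880.00 = 80.00 mm

X̄ = 31.52 mm, Ȳ = 80.00 mm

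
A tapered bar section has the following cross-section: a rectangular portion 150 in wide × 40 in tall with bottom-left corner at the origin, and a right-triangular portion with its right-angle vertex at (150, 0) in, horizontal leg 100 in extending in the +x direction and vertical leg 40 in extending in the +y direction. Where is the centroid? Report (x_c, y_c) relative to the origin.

rectangular portion: A = 150 × 40 = 6000.00, centroid at (75.00, 20.00).
triangular portion: A = ½·100·40 = 2000.00, centroid at (183.33, 13.33).
ΣA = 8000.00 in²
ΣAx_c = (6000.00)(75.00) + (2000.00)(183.33) = 816666.67 in³
ΣAy_c = (6000.00)(20.00) + (2000.00)(13.33) = 146666.67 in³
x_c = 816666.67 / 8000.00 = 102.08 in
y_c = 146666.67 / 8000.00 = 18.33 in

x_c = 102.08 in, y_c = 18.33 in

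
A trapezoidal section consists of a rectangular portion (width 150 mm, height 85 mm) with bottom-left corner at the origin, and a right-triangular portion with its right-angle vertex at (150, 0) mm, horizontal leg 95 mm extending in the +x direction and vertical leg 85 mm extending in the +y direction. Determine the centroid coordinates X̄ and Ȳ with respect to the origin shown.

X̄ = 100.65 mm, Ȳ = 39.09 mm

rectangular portion: A = 150 × 85 = 12750.00, centroid at (75.00, 42.50).
triangular portion: A = ½·95·85 = 4037.50, centroid at (181.67, 28.33).
ΣA = 16787.50 mm², ΣAX̄ = 1689729.17 mm³, ΣAȲ = 656270.83 mm³.
X̄ = 1689729.17/16787.50 = 100.65 mm; Ȳ = 656270.83/16787.50 = 39.09 mm.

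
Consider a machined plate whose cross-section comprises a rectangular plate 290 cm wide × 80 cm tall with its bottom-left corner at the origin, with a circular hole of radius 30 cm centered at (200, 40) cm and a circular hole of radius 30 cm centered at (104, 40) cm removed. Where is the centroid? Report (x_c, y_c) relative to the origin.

x_c = 142.74 cm, y_c = 40.00 cm

plate: A = 290 × 80 = 23200.00, centroid at (145.00, 40.00).
hole 1: A = −π·30² = -2827.43, centroid at (200.00, 40.00).
hole 2: A = −π·30² = -2827.43, centroid at (104.00, 40.00).
ΣA = 17545.13 cm²
ΣAx_c = (23200.00)(145.00) + (-2827.43)(200.00) + (-2827.43)(104.00) = 2504460.25 cm³
ΣAy_c = (23200.00)(40.00) + (-2827.43)(40.00) + (-2827.43)(40.00) = 701805.33 cm³
x_c = 2504460.25 / 17545.13 = 142.74 cm
y_c = 701805.33 / 17545.13 = 40.00 cm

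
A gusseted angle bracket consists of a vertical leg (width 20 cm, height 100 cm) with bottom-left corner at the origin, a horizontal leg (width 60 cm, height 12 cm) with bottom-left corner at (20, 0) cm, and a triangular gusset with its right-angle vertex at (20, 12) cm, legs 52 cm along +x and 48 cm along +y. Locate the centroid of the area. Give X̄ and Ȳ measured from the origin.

vertical leg: A = 20 × 100 = 2000.00, centroid at (10.00, 50.00).
horizontal leg: A = 60 × 12 = 720.00, centroid at (50.00, 6.00).
gusset: A = ½·52·48 = 1248.00, centroid at (37.33, 28.00).
ΣA = 3968.00 cm², ΣAX̄ = 102592.00 cm³, ΣAȲ = 139264.00 cm³.
X̄ = 102592.00/3968.00 = 25.85 cm; Ȳ = 139264.00/3968.00 = 35.10 cm.

X̄ = 25.85 cm, Ȳ = 35.10 cm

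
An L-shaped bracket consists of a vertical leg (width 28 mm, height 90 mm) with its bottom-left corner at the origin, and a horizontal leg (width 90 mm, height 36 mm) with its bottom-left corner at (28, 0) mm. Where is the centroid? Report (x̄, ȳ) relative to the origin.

vertical leg: A = 28 × 90 = 2520.00, centroid at (14.00, 45.00).
horizontal leg: A = 90 × 36 = 3240.00, centroid at (73.00, 18.00).
ΣA = 5760.00 mm², ΣAx̄ = 271800.00 mm³, ΣAȳ = 171720.00 mm³.
x̄ = 271800.00/5760.00 = 47.19 mm; ȳ = 171720.00/5760.00 = 29.81 mm.

x̄ = 47.19 mm, ȳ = 29.81 mm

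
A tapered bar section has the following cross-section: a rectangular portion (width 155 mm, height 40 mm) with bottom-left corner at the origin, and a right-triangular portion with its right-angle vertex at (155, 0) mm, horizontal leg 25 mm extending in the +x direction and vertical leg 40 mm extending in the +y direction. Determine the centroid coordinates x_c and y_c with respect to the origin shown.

rectangular portion: A = 155 × 40 = 6200.00, centroid at (77.50, 20.00).
triangular portion: A = ½·25·40 = 500.00, centroid at (163.33, 13.33).
ΣA = 6700.00 mm²
ΣAx_c = (6200.00)(77.50) + (500.00)(163.33) = 562166.67 mm³
ΣAy_c = (6200.00)(20.00) + (500.00)(13.33) = 130666.67 mm³
x_c = 562166.67 / 6700.00 = 83.91 mm
y_c = 130666.67 / 6700.00 = 19.50 mm

x_c = 83.91 mm, y_c = 19.50 mm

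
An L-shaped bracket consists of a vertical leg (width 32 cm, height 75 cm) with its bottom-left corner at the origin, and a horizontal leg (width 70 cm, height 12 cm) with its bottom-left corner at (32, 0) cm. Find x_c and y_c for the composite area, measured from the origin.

x_c = 29.22 cm, y_c = 29.33 cm

Part | A | x̄ᵢ | ȳᵢ | A·x̄ᵢ | A·ȳᵢ
vertical leg | 2400.00 | 16.00 | 37.50 | 38400.00 | 90000.00
horizontal leg | 840.00 | 67.00 | 6.00 | 56280.00 | 5040.00
Σ | 3240.00 |  |  | 94680.00 | 95040.00
x_c = 94680.00 / 3240.00 = 29.22 cm
y_c = 95040.00 / 3240.00 = 29.33 cm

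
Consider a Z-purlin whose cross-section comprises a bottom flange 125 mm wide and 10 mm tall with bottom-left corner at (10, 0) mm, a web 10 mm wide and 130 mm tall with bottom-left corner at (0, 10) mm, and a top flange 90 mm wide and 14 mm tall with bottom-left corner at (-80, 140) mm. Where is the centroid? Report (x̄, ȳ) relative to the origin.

bottom flange: A = 125 × 10 = 1250.00, centroid at (72.50, 5.00).
web: A = 10 × 130 = 1300.00, centroid at (5.00, 75.00).
top flange: A = 90 × 14 = 1260.00, centroid at (-35.00, 147.00).
ΣA = 3810.00 mm², ΣAx̄ = 53025.00 mm³, ΣAȳ = 288970.00 mm³.
x̄ = 53025.00/3810.00 = 13.92 mm; ȳ = 288970.00/3810.00 = 75.85 mm.

x̄ = 13.92 mm, ȳ = 75.85 mm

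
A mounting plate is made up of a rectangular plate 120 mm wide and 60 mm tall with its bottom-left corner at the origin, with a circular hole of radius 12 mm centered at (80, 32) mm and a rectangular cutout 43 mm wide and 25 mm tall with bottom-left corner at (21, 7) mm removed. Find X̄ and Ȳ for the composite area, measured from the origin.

X̄ = 61.72 mm, Ȳ = 31.83 mm

Part | A | x̄ᵢ | ȳᵢ | A·x̄ᵢ | A·ȳᵢ
plate | 7200.00 | 60.00 | 30.00 | 432000.00 | 216000.00
hole 1 | -452.39 | 80.00 | 32.00 | -36191.15 | -14476.46
hole 2 | -1075.00 | 42.50 | 19.50 | -45687.50 | -20962.50
Σ | 5672.61 |  |  | 350121.35 | 180561.04
X̄ = 350121.35 / 5672.61 = 61.72 mm
Ȳ = 180561.04 / 5672.61 = 31.83 mm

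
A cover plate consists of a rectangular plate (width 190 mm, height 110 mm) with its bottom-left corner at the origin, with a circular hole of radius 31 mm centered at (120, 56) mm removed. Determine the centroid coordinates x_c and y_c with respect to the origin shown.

x_c = 90.78 mm, y_c = 54.83 mm

plate: A = 190 × 110 = 20900.00, centroid at (95.00, 55.00).
hole: A = −π·31² = -3019.07, centroid at (120.00, 56.00).
ΣA = 17880.93 mm²
ΣAx_c = (20900.00)(95.00) + (-3019.07)(120.00) = 1623211.54 mm³
ΣAy_c = (20900.00)(55.00) + (-3019.07)(56.00) = 980432.05 mm³
x_c = 1623211.54 / 17880.93 = 90.78 mm
y_c = 980432.05 / 17880.93 = 54.83 mm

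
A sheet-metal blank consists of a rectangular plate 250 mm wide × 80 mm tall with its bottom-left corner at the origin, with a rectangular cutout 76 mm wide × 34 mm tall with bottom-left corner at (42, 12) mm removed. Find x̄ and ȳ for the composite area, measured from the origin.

x̄ = 131.68 mm, ȳ = 41.63 mm

Part | A | x̄ᵢ | ȳᵢ | A·x̄ᵢ | A·ȳᵢ
plate | 20000.00 | 125.00 | 40.00 | 2500000.00 | 800000.00
hole | -2584.00 | 80.00 | 29.00 | -206720.00 | -74936.00
Σ | 17416.00 |  |  | 2293280.00 | 725064.00
x̄ = 2293280.00 / 17416.00 = 131.68 mm
ȳ = 725064.00 / 17416.00 = 41.63 mm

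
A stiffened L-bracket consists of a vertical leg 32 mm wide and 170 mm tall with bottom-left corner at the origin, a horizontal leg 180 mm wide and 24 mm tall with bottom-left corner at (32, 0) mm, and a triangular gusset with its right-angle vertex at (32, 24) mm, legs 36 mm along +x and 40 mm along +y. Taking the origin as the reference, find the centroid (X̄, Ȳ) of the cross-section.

Part | A | x̄ᵢ | ȳᵢ | A·x̄ᵢ | A·ȳᵢ
vertical leg | 5440.00 | 16.00 | 85.00 | 87040.00 | 462400.00
horizontal leg | 4320.00 | 122.00 | 12.00 | 527040.00 | 51840.00
gusset | 720.00 | 44.00 | 37.33 | 31680.00 | 26880.00
Σ | 10480.00 |  |  | 645760.00 | 541120.00
X̄ = 645760.00 / 10480.00 = 61.62 mm
Ȳ = 541120.00 / 10480.00 = 51.63 mm

X̄ = 61.62 mm, Ȳ = 51.63 mm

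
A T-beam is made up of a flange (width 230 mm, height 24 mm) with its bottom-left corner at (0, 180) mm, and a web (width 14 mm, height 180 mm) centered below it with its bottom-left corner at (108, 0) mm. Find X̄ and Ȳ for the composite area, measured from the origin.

X̄ = 115.00 mm, Ȳ = 160.03 mm

web: A = 14 × 180 = 2520.00, centroid at (115.00, 90.00).
flange: A = 230 × 24 = 5520.00, centroid at (115.00, 192.00).
ΣA = 8040.00 mm²
ΣAX̄ = (2520.00)(115.00) + (5520.00)(115.00) = 924600.00 mm³
ΣAȲ = (2520.00)(90.00) + (5520.00)(192.00) = 1286640.00 mm³
X̄ = 924600.00 / 8040.00 = 115.00 mm
Ȳ = 1286640.00 / 8040.00 = 160.03 mm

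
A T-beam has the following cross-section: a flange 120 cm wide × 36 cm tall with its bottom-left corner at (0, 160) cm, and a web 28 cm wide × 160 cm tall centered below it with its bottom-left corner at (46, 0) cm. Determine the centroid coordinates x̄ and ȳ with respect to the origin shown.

x̄ = 60.00 cm, ȳ = 128.11 cm

web: A = 28 × 160 = 4480.00, centroid at (60.00, 80.00).
flange: A = 120 × 36 = 4320.00, centroid at (60.00, 178.00).
ΣA = 8800.00 cm², ΣAx̄ = 528000.00 cm³, ΣAȳ = 1127360.00 cm³.
x̄ = 528000.00/8800.00 = 60.00 cm; ȳ = 1127360.00/8800.00 = 128.11 cm.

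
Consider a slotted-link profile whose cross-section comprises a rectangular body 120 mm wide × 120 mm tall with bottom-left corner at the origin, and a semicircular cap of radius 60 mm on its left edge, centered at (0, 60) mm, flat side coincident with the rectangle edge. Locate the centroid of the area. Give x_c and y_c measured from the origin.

x_c = 35.90 mm, y_c = 60.00 mm

Part | A | x̄ᵢ | ȳᵢ | A·x̄ᵢ | A·ȳᵢ
rectangular body | 14400.00 | 60.00 | 60.00 | 864000.00 | 864000.00
semicircular end | 5654.87 | -25.46 | 60.00 | -144000.00 | 339292.01
Σ | 20054.87 |  |  | 720000.00 | 1203292.01
x_c = 720000.00 / 20054.87 = 35.90 mm
y_c = 1203292.01 / 20054.87 = 60.00 mm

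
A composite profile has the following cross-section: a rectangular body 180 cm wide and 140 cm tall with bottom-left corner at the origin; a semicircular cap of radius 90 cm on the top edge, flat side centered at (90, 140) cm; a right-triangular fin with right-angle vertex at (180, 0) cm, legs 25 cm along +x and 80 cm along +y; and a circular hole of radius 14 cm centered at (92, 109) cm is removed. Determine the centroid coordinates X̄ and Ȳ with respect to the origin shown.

X̄ = 92.53 cm, Ȳ = 104.18 cm

rectangular body: A = 180 × 140 = 25200.00, centroid at (90.00, 70.00).
semicircular top: A = ½π·90² = 12723.45, centroid at (90.00, 178.20).
triangular fin: A = ½·25·80 = 1000.00, centroid at (188.33, 26.67).
hole: A = −π·14² = -615.75, centroid at (92.00, 109.00).
ΣA = 38307.70 cm², ΣAX̄ = 3544794.66 cm³, ΣAȲ = 3990832.72 cm³.
X̄ = 3544794.66/38307.70 = 92.53 cm; Ȳ = 3990832.72/38307.70 = 104.18 cm.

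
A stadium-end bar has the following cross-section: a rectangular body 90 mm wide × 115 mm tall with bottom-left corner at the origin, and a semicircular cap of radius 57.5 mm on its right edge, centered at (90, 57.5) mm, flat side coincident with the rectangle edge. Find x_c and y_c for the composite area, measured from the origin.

x_c = 68.19 mm, y_c = 57.50 mm

rectangular body: A = 90 × 115 = 10350.00, centroid at (45.00, 57.50).
semicircular end: A = ½π·57.5² = 5193.45, centroid at (114.40, 57.50).
ΣA = 15543.45 mm², ΣAx_c = 1059899.67 mm³, ΣAy_c = 893748.11 mm³.
x_c = 1059899.67/15543.45 = 68.19 mm; y_c = 893748.11/15543.45 = 57.50 mm.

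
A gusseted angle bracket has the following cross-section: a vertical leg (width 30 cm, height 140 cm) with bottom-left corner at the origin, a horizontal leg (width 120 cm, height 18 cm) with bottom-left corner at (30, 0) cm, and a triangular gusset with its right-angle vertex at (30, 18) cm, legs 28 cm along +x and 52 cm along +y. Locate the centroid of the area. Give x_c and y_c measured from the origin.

x_c = 40.35 cm, y_c = 47.85 cm

vertical leg: A = 30 × 140 = 4200.00, centroid at (15.00, 70.00).
horizontal leg: A = 120 × 18 = 2160.00, centroid at (90.00, 9.00).
gusset: A = ½·28·52 = 728.00, centroid at (39.33, 35.33).
ΣA = 7088.00 cm²
ΣAx_c = (4200.00)(15.00) + (2160.00)(90.00) + (728.00)(39.33) = 286034.67 cm³
ΣAy_c = (4200.00)(70.00) + (2160.00)(9.00) + (728.00)(35.33) = 339162.67 cm³
x_c = 286034.67 / 7088.00 = 40.35 cm
y_c = 339162.67 / 7088.00 = 47.85 cm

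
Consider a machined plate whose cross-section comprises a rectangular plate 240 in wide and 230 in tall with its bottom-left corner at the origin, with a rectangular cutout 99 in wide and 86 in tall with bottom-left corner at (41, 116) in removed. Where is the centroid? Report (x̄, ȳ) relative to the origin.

x̄ = 125.38 in, ȳ = 106.98 in

plate: A = 240 × 230 = 55200.00, centroid at (120.00, 115.00).
hole: A = −(99 × 86) = -8514.00, centroid at (90.50, 159.00).
ΣA = 46686.00 in²
ΣAx̄ = (55200.00)(120.00) + (-8514.00)(90.50) = 5853483.00 in³
ΣAȳ = (55200.00)(115.00) + (-8514.00)(159.00) = 4994274.00 in³
x̄ = 5853483.00 / 46686.00 = 125.38 in
ȳ = 4994274.00 / 46686.00 = 106.98 in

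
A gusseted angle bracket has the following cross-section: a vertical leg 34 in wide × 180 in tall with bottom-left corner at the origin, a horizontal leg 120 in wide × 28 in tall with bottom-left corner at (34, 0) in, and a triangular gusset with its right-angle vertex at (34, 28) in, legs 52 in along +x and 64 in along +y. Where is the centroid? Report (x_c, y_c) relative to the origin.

x_c = 45.34 in, y_c = 61.01 in

vertical leg: A = 34 × 180 = 6120.00, centroid at (17.00, 90.00).
horizontal leg: A = 120 × 28 = 3360.00, centroid at (94.00, 14.00).
gusset: A = ½·52·64 = 1664.00, centroid at (51.33, 49.33).
ΣA = 11144.00 in²
ΣAx_c = (6120.00)(17.00) + (3360.00)(94.00) + (1664.00)(51.33) = 505298.67 in³
ΣAy_c = (6120.00)(90.00) + (3360.00)(14.00) + (1664.00)(49.33) = 679930.67 in³
x_c = 505298.67 / 11144.00 = 45.34 in
y_c = 679930.67 / 11144.00 = 61.01 in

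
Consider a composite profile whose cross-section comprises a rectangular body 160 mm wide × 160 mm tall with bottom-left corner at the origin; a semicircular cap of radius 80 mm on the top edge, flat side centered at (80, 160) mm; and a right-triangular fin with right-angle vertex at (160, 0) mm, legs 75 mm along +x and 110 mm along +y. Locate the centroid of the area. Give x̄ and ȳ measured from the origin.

rectangular body: A = 160 × 160 = 25600.00, centroid at (80.00, 80.00).
semicircular top: A = ½π·80² = 10053.10, centroid at (80.00, 193.95).
triangular fin: A = ½·75·110 = 4125.00, centroid at (185.00, 36.67).
ΣA = 39778.10 mm², ΣAx̄ = 3615372.72 mm³, ΣAȳ = 4149078.77 mm³.
x̄ = 3615372.72/39778.10 = 90.89 mm; ȳ = 4149078.77/39778.10 = 104.31 mm.

x̄ = 90.89 mm, ȳ = 104.31 mm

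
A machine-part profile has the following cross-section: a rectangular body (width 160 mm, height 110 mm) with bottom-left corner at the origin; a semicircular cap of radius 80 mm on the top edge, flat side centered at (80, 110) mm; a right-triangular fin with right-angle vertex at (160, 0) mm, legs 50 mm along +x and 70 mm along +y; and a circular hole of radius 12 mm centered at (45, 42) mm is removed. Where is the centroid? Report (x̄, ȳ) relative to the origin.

rectangular body: A = 160 × 110 = 17600.00, centroid at (80.00, 55.00).
semicircular top: A = ½π·80² = 10053.10, centroid at (80.00, 143.95).
triangular fin: A = ½·50·70 = 1750.00, centroid at (176.67, 23.33).
hole: A = −π·12² = -452.39, centroid at (45.00, 42.00).
ΣA = 28950.71 mm²
ΣAx̄ = (17600.00)(80.00) + (10053.10)(80.00) + (1750.00)(176.67) + (-452.39)(45.00) = 2501056.87 mm³
ΣAȳ = (17600.00)(55.00) + (10053.10)(143.95) + (1750.00)(23.33) + (-452.39)(42.00) = 2437006.93 mm³
x̄ = 2501056.87 / 28950.71 = 86.39 mm
ȳ = 2437006.93 / 28950.71 = 84.18 mm

x̄ = 86.39 mm, ȳ = 84.18 mm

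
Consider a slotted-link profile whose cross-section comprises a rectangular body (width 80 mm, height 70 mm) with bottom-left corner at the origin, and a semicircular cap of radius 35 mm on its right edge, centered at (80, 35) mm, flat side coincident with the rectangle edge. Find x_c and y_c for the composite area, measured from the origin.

Part | A | x̄ᵢ | ȳᵢ | A·x̄ᵢ | A·ȳᵢ
rectangular body | 5600.00 | 40.00 | 35.00 | 224000.00 | 196000.00
semicircular end | 1924.23 | 94.85 | 35.00 | 182521.37 | 67347.89
Σ | 7524.23 |  |  | 406521.37 | 263347.89
x_c = 406521.37 / 7524.23 = 54.03 mm
y_c = 263347.89 / 7524.23 = 35.00 mm

x_c = 54.03 mm, y_c = 35.00 mm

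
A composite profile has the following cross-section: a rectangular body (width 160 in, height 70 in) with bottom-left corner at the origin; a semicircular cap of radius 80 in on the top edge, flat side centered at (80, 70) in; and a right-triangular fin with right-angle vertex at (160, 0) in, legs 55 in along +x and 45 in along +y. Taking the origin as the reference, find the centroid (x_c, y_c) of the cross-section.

x_c = 85.41 in, y_c = 64.72 in

Part | A | x̄ᵢ | ȳᵢ | A·x̄ᵢ | A·ȳᵢ
rectangular body | 11200.00 | 80.00 | 35.00 | 896000.00 | 392000.00
semicircular top | 10053.10 | 80.00 | 103.95 | 804247.72 | 1045050.09
triangular fin | 1237.50 | 178.33 | 15.00 | 220687.50 | 18562.50
Σ | 22490.60 |  |  | 1920935.22 | 1455612.59
x_c = 1920935.22 / 22490.60 = 85.41 in
y_c = 1455612.59 / 22490.60 = 64.72 in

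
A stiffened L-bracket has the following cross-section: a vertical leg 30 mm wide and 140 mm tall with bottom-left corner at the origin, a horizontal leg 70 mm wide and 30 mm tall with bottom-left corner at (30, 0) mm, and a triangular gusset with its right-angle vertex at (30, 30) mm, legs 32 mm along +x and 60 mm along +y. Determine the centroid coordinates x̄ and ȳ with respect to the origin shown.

x̄ = 32.86 mm, ȳ = 51.45 mm

vertical leg: A = 30 × 140 = 4200.00, centroid at (15.00, 70.00).
horizontal leg: A = 70 × 30 = 2100.00, centroid at (65.00, 15.00).
gusset: A = ½·32·60 = 960.00, centroid at (40.67, 50.00).
ΣA = 7260.00 mm², ΣAx̄ = 238540.00 mm³, ΣAȳ = 373500.00 mm³.
x̄ = 238540.00/7260.00 = 32.86 mm; ȳ = 373500.00/7260.00 = 51.45 mm.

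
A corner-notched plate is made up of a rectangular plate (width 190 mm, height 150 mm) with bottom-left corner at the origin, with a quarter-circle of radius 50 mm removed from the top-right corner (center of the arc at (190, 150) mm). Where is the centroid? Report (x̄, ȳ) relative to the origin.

x̄ = 89.54 mm, ȳ = 71.02 mm

Part | A | x̄ᵢ | ȳᵢ | A·x̄ᵢ | A·ȳᵢ
plate | 28500.00 | 95.00 | 75.00 | 2707500.00 | 2137500.00
removed quarter-circle | -1963.50 | 168.78 | 128.78 | -331397.46 | -252857.64
Σ | 26536.50 |  |  | 2376102.54 | 1884642.36
x̄ = 2376102.54 / 26536.50 = 89.54 mm
ȳ = 1884642.36 / 26536.50 = 71.02 mm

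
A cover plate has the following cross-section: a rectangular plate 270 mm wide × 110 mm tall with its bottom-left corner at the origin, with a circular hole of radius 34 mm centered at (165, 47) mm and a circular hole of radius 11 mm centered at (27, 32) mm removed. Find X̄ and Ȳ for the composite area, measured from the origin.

X̄ = 132.36 mm, Ȳ = 56.47 mm

plate: A = 270 × 110 = 29700.00, centroid at (135.00, 55.00).
hole 1: A = −π·34² = -3631.68, centroid at (165.00, 47.00).
hole 2: A = −π·11² = -380.13, centroid at (27.00, 32.00).
ΣA = 25688.19 mm²
ΣAX̄ = (29700.00)(135.00) + (-3631.68)(165.00) + (-380.13)(27.00) = 3400009.03 mm³
ΣAȲ = (29700.00)(55.00) + (-3631.68)(47.00) + (-380.13)(32.00) = 1450646.74 mm³
X̄ = 3400009.03 / 25688.19 = 132.36 mm
Ȳ = 1450646.74 / 25688.19 = 56.47 mm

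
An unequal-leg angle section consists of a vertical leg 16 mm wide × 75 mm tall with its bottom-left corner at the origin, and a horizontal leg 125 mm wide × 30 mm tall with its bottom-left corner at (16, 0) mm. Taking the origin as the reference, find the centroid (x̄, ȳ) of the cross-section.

x̄ = 61.41 mm, ȳ = 20.45 mm

vertical leg: A = 16 × 75 = 1200.00, centroid at (8.00, 37.50).
horizontal leg: A = 125 × 30 = 3750.00, centroid at (78.50, 15.00).
ΣA = 4950.00 mm², ΣAx̄ = 303975.00 mm³, ΣAȳ = 101250.00 mm³.
x̄ = 303975.00/4950.00 = 61.41 mm; ȳ = 101250.00/4950.00 = 20.45 mm.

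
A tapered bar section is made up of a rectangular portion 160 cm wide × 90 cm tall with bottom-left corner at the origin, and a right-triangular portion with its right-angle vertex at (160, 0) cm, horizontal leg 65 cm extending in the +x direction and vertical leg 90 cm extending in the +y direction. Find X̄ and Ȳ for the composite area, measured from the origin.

X̄ = 97.16 cm, Ȳ = 42.47 cm

rectangular portion: A = 160 × 90 = 14400.00, centroid at (80.00, 45.00).
triangular portion: A = ½·65·90 = 2925.00, centroid at (181.67, 30.00).
ΣA = 17325.00 cm², ΣAX̄ = 1683375.00 cm³, ΣAȲ = 735750.00 cm³.
X̄ = 1683375.00/17325.00 = 97.16 cm; Ȳ = 735750.00/17325.00 = 42.47 cm.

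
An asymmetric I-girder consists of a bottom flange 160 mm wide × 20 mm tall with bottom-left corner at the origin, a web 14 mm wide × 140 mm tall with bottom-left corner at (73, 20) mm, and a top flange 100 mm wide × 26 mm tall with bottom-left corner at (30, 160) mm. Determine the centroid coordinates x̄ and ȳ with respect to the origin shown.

bottom flange: A = 160 × 20 = 3200.00, centroid at (80.00, 10.00).
web: A = 14 × 140 = 1960.00, centroid at (80.00, 90.00).
top flange: A = 100 × 26 = 2600.00, centroid at (80.00, 173.00).
ΣA = 7760.00 mm², ΣAx̄ = 620800.00 mm³, ΣAȳ = 658200.00 mm³.
x̄ = 620800.00/7760.00 = 80.00 mm; ȳ = 658200.00/7760.00 = 84.82 mm.

x̄ = 80.00 mm, ȳ = 84.82 mm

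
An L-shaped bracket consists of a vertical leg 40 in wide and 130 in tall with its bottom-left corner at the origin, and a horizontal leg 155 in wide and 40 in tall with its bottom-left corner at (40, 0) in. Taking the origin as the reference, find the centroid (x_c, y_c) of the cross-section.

x_c = 73.03 in, y_c = 40.53 in

vertical leg: A = 40 × 130 = 5200.00, centroid at (20.00, 65.00).
horizontal leg: A = 155 × 40 = 6200.00, centroid at (117.50, 20.00).
ΣA = 11400.00 in², ΣAx_c = 832500.00 in³, ΣAy_c = 462000.00 in³.
x_c = 832500.00/11400.00 = 73.03 in; y_c = 462000.00/11400.00 = 40.53 in.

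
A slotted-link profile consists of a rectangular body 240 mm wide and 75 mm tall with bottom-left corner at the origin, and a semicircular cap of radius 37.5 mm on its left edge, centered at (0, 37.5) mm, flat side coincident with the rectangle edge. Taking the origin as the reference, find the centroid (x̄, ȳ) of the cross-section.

x̄ = 105.14 mm, ȳ = 37.50 mm

Part | A | x̄ᵢ | ȳᵢ | A·x̄ᵢ | A·ȳᵢ
rectangular body | 18000.00 | 120.00 | 37.50 | 2160000.00 | 675000.00
semicircular end | 2208.93 | -15.92 | 37.50 | -35156.25 | 82834.96
Σ | 20208.93 |  |  | 2124843.75 | 757834.96
x̄ = 2124843.75 / 20208.93 = 105.14 mm
ȳ = 757834.96 / 20208.93 = 37.50 mm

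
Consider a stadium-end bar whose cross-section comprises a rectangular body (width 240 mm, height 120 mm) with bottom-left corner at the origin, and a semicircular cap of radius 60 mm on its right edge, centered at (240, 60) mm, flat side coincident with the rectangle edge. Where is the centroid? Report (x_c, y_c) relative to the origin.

rectangular body: A = 240 × 120 = 28800.00, centroid at (120.00, 60.00).
semicircular end: A = ½π·60² = 5654.87, centroid at (265.46, 60.00).
ΣA = 34454.87 mm²
ΣAx_c = (28800.00)(120.00) + (5654.87)(265.46) = 4957168.03 mm³
ΣAy_c = (28800.00)(60.00) + (5654.87)(60.00) = 2067292.01 mm³
x_c = 4957168.03 / 34454.87 = 143.87 mm
y_c = 2067292.01 / 34454.87 = 60.00 mm

x_c = 143.87 mm, y_c = 60.00 mm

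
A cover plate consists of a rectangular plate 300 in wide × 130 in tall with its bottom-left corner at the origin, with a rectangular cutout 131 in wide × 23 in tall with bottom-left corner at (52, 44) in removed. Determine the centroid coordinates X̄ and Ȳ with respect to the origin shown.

X̄ = 152.72 in, Ȳ = 65.80 in

Part | A | x̄ᵢ | ȳᵢ | A·x̄ᵢ | A·ȳᵢ
plate | 39000.00 | 150.00 | 65.00 | 5850000.00 | 2535000.00
hole | -3013.00 | 117.50 | 55.50 | -354027.50 | -167221.50
Σ | 35987.00 |  |  | 5495972.50 | 2367778.50
X̄ = 5495972.50 / 35987.00 = 152.72 in
Ȳ = 2367778.50 / 35987.00 = 65.80 in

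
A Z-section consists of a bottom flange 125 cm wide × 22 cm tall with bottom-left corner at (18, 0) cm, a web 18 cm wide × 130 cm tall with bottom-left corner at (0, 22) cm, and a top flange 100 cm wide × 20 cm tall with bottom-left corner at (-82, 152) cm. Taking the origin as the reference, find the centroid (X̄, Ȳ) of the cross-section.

X̄ = 25.17 cm, Ȳ = 78.68 cm

bottom flange: A = 125 × 22 = 2750.00, centroid at (80.50, 11.00).
web: A = 18 × 130 = 2340.00, centroid at (9.00, 87.00).
top flange: A = 100 × 20 = 2000.00, centroid at (-32.00, 162.00).
ΣA = 7090.00 cm²
ΣAX̄ = (2750.00)(80.50) + (2340.00)(9.00) + (2000.00)(-32.00) = 178435.00 cm³
ΣAȲ = (2750.00)(11.00) + (2340.00)(87.00) + (2000.00)(162.00) = 557830.00 cm³
X̄ = 178435.00 / 7090.00 = 25.17 cm
Ȳ = 557830.00 / 7090.00 = 78.68 cm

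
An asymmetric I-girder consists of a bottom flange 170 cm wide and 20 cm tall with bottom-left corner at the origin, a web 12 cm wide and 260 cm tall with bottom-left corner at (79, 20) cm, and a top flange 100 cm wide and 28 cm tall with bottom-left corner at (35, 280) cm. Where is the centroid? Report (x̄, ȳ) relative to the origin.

x̄ = 85.00 cm, ȳ = 142.19 cm

bottom flange: A = 170 × 20 = 3400.00, centroid at (85.00, 10.00).
web: A = 12 × 260 = 3120.00, centroid at (85.00, 150.00).
top flange: A = 100 × 28 = 2800.00, centroid at (85.00, 294.00).
ΣA = 9320.00 cm², ΣAx̄ = 792200.00 cm³, ΣAȳ = 1325200.00 cm³.
x̄ = 792200.00/9320.00 = 85.00 cm; ȳ = 1325200.00/9320.00 = 142.19 cm.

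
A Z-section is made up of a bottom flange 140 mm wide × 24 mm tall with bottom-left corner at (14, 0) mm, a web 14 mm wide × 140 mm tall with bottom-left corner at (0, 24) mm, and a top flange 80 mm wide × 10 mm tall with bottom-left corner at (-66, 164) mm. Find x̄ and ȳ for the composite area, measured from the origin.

x̄ = 44.96 mm, ȳ = 58.78 mm

bottom flange: A = 140 × 24 = 3360.00, centroid at (84.00, 12.00).
web: A = 14 × 140 = 1960.00, centroid at (7.00, 94.00).
top flange: A = 80 × 10 = 800.00, centroid at (-26.00, 169.00).
ΣA = 6120.00 mm², ΣAx̄ = 275160.00 mm³, ΣAȳ = 359760.00 mm³.
x̄ = 275160.00/6120.00 = 44.96 mm; ȳ = 359760.00/6120.00 = 58.78 mm.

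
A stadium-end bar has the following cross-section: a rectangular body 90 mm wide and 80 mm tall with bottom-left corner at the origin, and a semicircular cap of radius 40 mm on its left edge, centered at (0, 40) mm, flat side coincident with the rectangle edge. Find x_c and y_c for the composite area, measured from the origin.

x_c = 28.96 mm, y_c = 40.00 mm

rectangular body: A = 90 × 80 = 7200.00, centroid at (45.00, 40.00).
semicircular end: A = ½π·40² = 2513.27, centroid at (-16.98, 40.00).
ΣA = 9713.27 mm², ΣAx_c = 281333.33 mm³, ΣAy_c = 388530.96 mm³.
x_c = 281333.33/9713.27 = 28.96 mm; y_c = 388530.96/9713.27 = 40.00 mm.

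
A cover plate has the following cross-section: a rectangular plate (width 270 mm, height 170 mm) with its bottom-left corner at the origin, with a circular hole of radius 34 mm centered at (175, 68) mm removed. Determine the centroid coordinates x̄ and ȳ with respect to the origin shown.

x̄ = 131.56 mm, ȳ = 86.46 mm

Part | A | x̄ᵢ | ȳᵢ | A·x̄ᵢ | A·ȳᵢ
plate | 45900.00 | 135.00 | 85.00 | 6196500.00 | 3901500.00
hole | -3631.68 | 175.00 | 68.00 | -635544.19 | -246954.32
Σ | 42268.32 |  |  | 5560955.81 | 3654545.68
x̄ = 5560955.81 / 42268.32 = 131.56 mm
ȳ = 3654545.68 / 42268.32 = 86.46 mm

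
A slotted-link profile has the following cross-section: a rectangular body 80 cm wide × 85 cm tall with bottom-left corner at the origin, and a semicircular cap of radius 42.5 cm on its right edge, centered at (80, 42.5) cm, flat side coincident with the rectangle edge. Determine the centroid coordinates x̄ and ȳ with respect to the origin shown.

x̄ = 57.09 cm, ȳ = 42.50 cm

rectangular body: A = 80 × 85 = 6800.00, centroid at (40.00, 42.50).
semicircular end: A = ½π·42.5² = 2837.25, centroid at (98.04, 42.50).
ΣA = 9637.25 cm²
ΣAx̄ = (6800.00)(40.00) + (2837.25)(98.04) = 550157.15 cm³
ΣAȳ = (6800.00)(42.50) + (2837.25)(42.50) = 409583.16 cm³
x̄ = 550157.15 / 9637.25 = 57.09 cm
ȳ = 409583.16 / 9637.25 = 42.50 cm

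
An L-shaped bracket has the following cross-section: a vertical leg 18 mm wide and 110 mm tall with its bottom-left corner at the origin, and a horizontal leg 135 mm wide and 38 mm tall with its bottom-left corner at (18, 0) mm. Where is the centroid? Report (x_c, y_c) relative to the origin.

x_c = 64.20 mm, y_c = 29.03 mm

Part | A | x̄ᵢ | ȳᵢ | A·x̄ᵢ | A·ȳᵢ
vertical leg | 1980.00 | 9.00 | 55.00 | 17820.00 | 108900.00
horizontal leg | 5130.00 | 85.50 | 19.00 | 438615.00 | 97470.00
Σ | 7110.00 |  |  | 456435.00 | 206370.00
x_c = 456435.00 / 7110.00 = 64.20 mm
y_c = 206370.00 / 7110.00 = 29.03 mm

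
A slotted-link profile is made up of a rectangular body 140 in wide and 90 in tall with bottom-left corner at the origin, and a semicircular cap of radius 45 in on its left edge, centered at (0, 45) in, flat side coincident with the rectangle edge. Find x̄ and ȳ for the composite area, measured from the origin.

x̄ = 52.04 in, ȳ = 45.00 in

Part | A | x̄ᵢ | ȳᵢ | A·x̄ᵢ | A·ȳᵢ
rectangular body | 12600.00 | 70.00 | 45.00 | 882000.00 | 567000.00
semicircular end | 3180.86 | -19.10 | 45.00 | -60750.00 | 143138.82
Σ | 15780.86 |  |  | 821250.00 | 710138.82
x̄ = 821250.00 / 15780.86 = 52.04 in
ȳ = 710138.82 / 15780.86 = 45.00 in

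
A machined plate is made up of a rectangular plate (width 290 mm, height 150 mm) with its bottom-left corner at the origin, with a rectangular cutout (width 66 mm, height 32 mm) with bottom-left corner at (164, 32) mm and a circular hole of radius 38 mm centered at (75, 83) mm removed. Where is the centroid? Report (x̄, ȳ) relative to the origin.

Part | A | x̄ᵢ | ȳᵢ | A·x̄ᵢ | A·ȳᵢ
plate | 43500.00 | 145.00 | 75.00 | 6307500.00 | 3262500.00
hole 1 | -2112.00 | 197.00 | 48.00 | -416064.00 | -101376.00
hole 2 | -4536.46 | 75.00 | 83.00 | -340234.48 | -376526.16
Σ | 36851.54 |  |  | 5551201.52 | 2784597.84
x̄ = 5551201.52 / 36851.54 = 150.64 mm
ȳ = 2784597.84 / 36851.54 = 75.56 mm

x̄ = 150.64 mm, ȳ = 75.56 mm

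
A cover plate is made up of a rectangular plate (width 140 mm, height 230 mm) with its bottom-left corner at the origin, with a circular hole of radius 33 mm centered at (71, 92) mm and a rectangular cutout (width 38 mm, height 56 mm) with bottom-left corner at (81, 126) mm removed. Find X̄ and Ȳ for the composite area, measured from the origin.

plate: A = 140 × 230 = 32200.00, centroid at (70.00, 115.00).
hole 1: A = −π·33² = -3421.19, centroid at (71.00, 92.00).
hole 2: A = −(38 × 56) = -2128.00, centroid at (100.00, 154.00).
ΣA = 26650.81 mm², ΣAX̄ = 1798295.20 mm³, ΣAȲ = 3060538.12 mm³.
X̄ = 1798295.20/26650.81 = 67.48 mm; Ȳ = 3060538.12/26650.81 = 114.84 mm.

X̄ = 67.48 mm, Ȳ = 114.84 mm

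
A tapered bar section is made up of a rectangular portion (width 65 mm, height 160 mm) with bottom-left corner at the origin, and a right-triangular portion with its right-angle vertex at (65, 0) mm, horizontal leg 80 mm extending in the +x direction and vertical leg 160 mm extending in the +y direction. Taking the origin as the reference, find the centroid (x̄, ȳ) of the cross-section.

x̄ = 55.04 mm, ȳ = 69.84 mm

Part | A | x̄ᵢ | ȳᵢ | A·x̄ᵢ | A·ȳᵢ
rectangular portion | 10400.00 | 32.50 | 80.00 | 338000.00 | 832000.00
triangular portion | 6400.00 | 91.67 | 53.33 | 586666.67 | 341333.33
Σ | 16800.00 |  |  | 924666.67 | 1173333.33
x̄ = 924666.67 / 16800.00 = 55.04 mm
ȳ = 1173333.33 / 16800.00 = 69.84 mm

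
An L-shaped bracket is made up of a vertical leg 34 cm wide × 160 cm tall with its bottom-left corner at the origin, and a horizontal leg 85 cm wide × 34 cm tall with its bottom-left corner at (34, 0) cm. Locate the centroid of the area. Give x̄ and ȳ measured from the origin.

x̄ = 37.64 cm, ȳ = 58.14 cm

vertical leg: A = 34 × 160 = 5440.00, centroid at (17.00, 80.00).
horizontal leg: A = 85 × 34 = 2890.00, centroid at (76.50, 17.00).
ΣA = 8330.00 cm²
ΣAx̄ = (5440.00)(17.00) + (2890.00)(76.50) = 313565.00 cm³
ΣAȳ = (5440.00)(80.00) + (2890.00)(17.00) = 484330.00 cm³
x̄ = 313565.00 / 8330.00 = 37.64 cm
ȳ = 484330.00 / 8330.00 = 58.14 cm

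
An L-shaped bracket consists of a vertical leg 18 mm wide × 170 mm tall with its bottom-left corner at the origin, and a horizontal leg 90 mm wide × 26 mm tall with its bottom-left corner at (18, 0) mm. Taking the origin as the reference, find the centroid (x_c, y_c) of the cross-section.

x_c = 32.40 mm, y_c = 53.80 mm

vertical leg: A = 18 × 170 = 3060.00, centroid at (9.00, 85.00).
horizontal leg: A = 90 × 26 = 2340.00, centroid at (63.00, 13.00).
ΣA = 5400.00 mm²
ΣAx_c = (3060.00)(9.00) + (2340.00)(63.00) = 174960.00 mm³
ΣAy_c = (3060.00)(85.00) + (2340.00)(13.00) = 290520.00 mm³
x_c = 174960.00 / 5400.00 = 32.40 mm
y_c = 290520.00 / 5400.00 = 53.80 mm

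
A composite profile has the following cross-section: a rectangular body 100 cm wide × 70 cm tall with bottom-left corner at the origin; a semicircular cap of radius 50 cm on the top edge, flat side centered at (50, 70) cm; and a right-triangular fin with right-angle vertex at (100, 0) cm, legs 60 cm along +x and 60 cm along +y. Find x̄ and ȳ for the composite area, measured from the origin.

x̄ = 59.90 cm, ȳ = 50.23 cm

Part | A | x̄ᵢ | ȳᵢ | A·x̄ᵢ | A·ȳᵢ
rectangular body | 7000.00 | 50.00 | 35.00 | 350000.00 | 245000.00
semicircular top | 3926.99 | 50.00 | 91.22 | 196349.54 | 358222.69
triangular fin | 1800.00 | 120.00 | 20.00 | 216000.00 | 36000.00
Σ | 12726.99 |  |  | 762349.54 | 639222.69
x̄ = 762349.54 / 12726.99 = 59.90 cm
ȳ = 639222.69 / 12726.99 = 50.23 cm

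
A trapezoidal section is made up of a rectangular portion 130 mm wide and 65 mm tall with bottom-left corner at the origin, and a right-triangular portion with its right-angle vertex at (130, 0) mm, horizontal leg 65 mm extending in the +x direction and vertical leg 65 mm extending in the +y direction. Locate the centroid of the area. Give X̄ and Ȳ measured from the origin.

X̄ = 82.33 mm, Ȳ = 30.33 mm

Part | A | x̄ᵢ | ȳᵢ | A·x̄ᵢ | A·ȳᵢ
rectangular portion | 8450.00 | 65.00 | 32.50 | 549250.00 | 274625.00
triangular portion | 2112.50 | 151.67 | 21.67 | 320395.83 | 45770.83
Σ | 10562.50 |  |  | 869645.83 | 320395.83
X̄ = 869645.83 / 10562.50 = 82.33 mm
Ȳ = 320395.83 / 10562.50 = 30.33 mm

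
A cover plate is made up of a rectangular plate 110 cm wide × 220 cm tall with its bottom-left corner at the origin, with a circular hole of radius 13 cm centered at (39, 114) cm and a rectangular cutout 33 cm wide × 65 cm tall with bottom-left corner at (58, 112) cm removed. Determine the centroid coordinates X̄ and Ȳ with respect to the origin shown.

plate: A = 110 × 220 = 24200.00, centroid at (55.00, 110.00).
hole 1: A = −π·13² = -530.93, centroid at (39.00, 114.00).
hole 2: A = −(33 × 65) = -2145.00, centroid at (74.50, 144.50).
ΣA = 21524.07 cm²
ΣAX̄ = (24200.00)(55.00) + (-530.93)(39.00) + (-2145.00)(74.50) = 1150491.26 cm³
ΣAȲ = (24200.00)(110.00) + (-530.93)(114.00) + (-2145.00)(144.50) = 2291521.58 cm³
X̄ = 1150491.26 / 21524.07 = 53.45 cm
Ȳ = 2291521.58 / 21524.07 = 106.46 cm

X̄ = 53.45 cm, Ȳ = 106.46 cm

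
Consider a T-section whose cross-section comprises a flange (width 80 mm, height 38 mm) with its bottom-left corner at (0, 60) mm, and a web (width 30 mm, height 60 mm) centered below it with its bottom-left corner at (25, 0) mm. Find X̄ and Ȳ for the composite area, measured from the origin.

X̄ = 40.00 mm, Ȳ = 60.78 mm

Part | A | x̄ᵢ | ȳᵢ | A·x̄ᵢ | A·ȳᵢ
web | 1800.00 | 40.00 | 30.00 | 72000.00 | 54000.00
flange | 3040.00 | 40.00 | 79.00 | 121600.00 | 240160.00
Σ | 4840.00 |  |  | 193600.00 | 294160.00
X̄ = 193600.00 / 4840.00 = 40.00 mm
Ȳ = 294160.00 / 4840.00 = 60.78 mm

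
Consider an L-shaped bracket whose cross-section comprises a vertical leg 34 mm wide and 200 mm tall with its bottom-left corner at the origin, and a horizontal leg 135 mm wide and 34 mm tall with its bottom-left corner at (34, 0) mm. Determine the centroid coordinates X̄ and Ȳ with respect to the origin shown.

vertical leg: A = 34 × 200 = 6800.00, centroid at (17.00, 100.00).
horizontal leg: A = 135 × 34 = 4590.00, centroid at (101.50, 17.00).
ΣA = 11390.00 mm²
ΣAX̄ = (6800.00)(17.00) + (4590.00)(101.50) = 581485.00 mm³
ΣAȲ = (6800.00)(100.00) + (4590.00)(17.00) = 758030.00 mm³
X̄ = 581485.00 / 11390.00 = 51.05 mm
Ȳ = 758030.00 / 11390.00 = 66.55 mm

X̄ = 51.05 mm, Ȳ = 66.55 mm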